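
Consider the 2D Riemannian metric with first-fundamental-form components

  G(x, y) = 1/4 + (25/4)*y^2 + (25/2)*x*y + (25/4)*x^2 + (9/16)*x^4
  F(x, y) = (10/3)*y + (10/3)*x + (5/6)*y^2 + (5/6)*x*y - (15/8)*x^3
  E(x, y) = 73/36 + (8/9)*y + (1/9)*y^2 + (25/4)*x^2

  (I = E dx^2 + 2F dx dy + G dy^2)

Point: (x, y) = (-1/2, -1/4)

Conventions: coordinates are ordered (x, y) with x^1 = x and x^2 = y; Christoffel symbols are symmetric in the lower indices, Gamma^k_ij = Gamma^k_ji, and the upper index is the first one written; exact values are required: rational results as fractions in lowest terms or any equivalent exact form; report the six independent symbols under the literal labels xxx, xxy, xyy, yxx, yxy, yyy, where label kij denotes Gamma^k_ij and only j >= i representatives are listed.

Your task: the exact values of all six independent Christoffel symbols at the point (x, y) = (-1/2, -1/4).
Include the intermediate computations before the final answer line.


E = 27/8, F = -135/64, G = 973/256 at the point
E_x = -25/4, E_y = 5/6, F_x = 55/32, F_y = 5/2, G_x = -309/32, G_y = -75/8
EG - F^2 = 34317/4096;  g^inv = (4096/34317) * [[973/256, 135/64], [135/64, 27/8]]
first-kind symbols [ij,l] = (1/2)(d_i g_jl + d_j g_il - d_l g_ij): [xx,x] = E_x/2 = -25/8, [xx,y] = F_x - E_y/2 = 125/96, [xy,x] = E_y/2 = 5/12, [xy,y] = G_x/2 = -309/64, [yy,x] = F_y - G_x/2 = 469/64, [yy,y] = G_y/2 = -75/16
Gamma^x_ij = (G*[ij,x] - F*[ij,y])/(EG - F^2), Gamma^y_ij = (E*[ij,y] - F*[ij,x])/(EG - F^2)

Answer: Gamma_xxx = -37400/34317, Gamma_xxy = -105685/102951, Gamma_xyy = 294337/137268, Gamma_yxx = -1000/3813, Gamma_yxy = -7016/3813, Gamma_yyy = -55/1271


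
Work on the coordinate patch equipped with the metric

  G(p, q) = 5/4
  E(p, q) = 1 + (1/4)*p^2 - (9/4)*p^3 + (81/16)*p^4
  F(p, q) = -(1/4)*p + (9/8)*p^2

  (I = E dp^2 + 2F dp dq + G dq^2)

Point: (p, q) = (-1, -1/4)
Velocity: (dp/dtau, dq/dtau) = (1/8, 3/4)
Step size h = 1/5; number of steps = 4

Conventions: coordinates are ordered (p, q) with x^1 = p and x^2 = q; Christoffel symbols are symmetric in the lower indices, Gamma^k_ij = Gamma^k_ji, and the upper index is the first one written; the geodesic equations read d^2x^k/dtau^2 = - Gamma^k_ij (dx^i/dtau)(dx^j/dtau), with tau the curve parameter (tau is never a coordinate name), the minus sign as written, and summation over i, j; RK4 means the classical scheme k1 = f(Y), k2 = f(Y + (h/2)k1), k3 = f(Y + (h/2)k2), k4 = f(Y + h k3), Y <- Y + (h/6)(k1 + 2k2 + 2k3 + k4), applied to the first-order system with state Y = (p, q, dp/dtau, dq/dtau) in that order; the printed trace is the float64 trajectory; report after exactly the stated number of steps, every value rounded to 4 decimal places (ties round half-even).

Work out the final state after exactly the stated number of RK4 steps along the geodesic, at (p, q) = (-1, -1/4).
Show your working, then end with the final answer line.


f(Y) = (dp/dtau, dq/dtau, -Gamma^p_ij Y'^i Y'^j, -Gamma^q_ij Y'^i Y'^j) with the Gammas evaluated at the stage position; h = 0.200000; intermediate values shown to 6 dp
step 0: p = -1.0000, q = -0.2500, dp/dtau = 0.1250, dq/dtau = 0.7500
step 1:
  k1: at (p, q) = (-1.000000, -0.250000), (dp/dtau, dq/dtau) = (0.125000, 0.750000); Gamma_ppp = -1.560284, Gamma_ppq = 0.000000, Gamma_pqq = 0.000000, Gamma_qpp = -0.283688, Gamma_qpq = 0.000000, Gamma_qqq = 0.000000; k1 = (0.125000, 0.750000, 0.024379, 0.004433)
  k2: at (p, q) = (-0.987500, -0.175000), (dp/dtau, dq/dtau) = (0.127438, 0.750443); Gamma_ppp = -1.567997, Gamma_ppq = 0.000000, Gamma_pqq = 0.000000, Gamma_qpp = -0.291682, Gamma_qpq = 0.000000, Gamma_qqq = 0.000000; k2 = (0.127438, 0.750443, 0.025465, 0.004737)
  k3: at (p, q) = (-0.987256, -0.174956), (dp/dtau, dq/dtau) = (0.127546, 0.750474); Gamma_ppp = -1.568145, Gamma_ppq = 0.000000, Gamma_pqq = 0.000000, Gamma_qpp = -0.291841, Gamma_qpq = 0.000000, Gamma_qqq = 0.000000; k3 = (0.127546, 0.750474, 0.025511, 0.004748)
  k4: at (p, q) = (-0.974491, -0.099905), (dp/dtau, dq/dtau) = (0.130102, 0.750950); Gamma_ppp = -1.575719, Gamma_ppq = 0.000000, Gamma_pqq = 0.000000, Gamma_qpp = -0.300261, Gamma_qpq = 0.000000, Gamma_qqq = 0.000000; k4 = (0.130102, 0.750950, 0.026672, 0.005082)
  Y <- Y + (h/6)(k1 + 2k2 + 2k3 + k4): p = -0.9745, q = -0.0999, dp/dtau = 0.1301, dq/dtau = 0.7509
step 2:
  k1: at (p, q) = (-0.974498, -0.099907), (dp/dtau, dq/dtau) = (0.130100, 0.750949); Gamma_ppp = -1.575715, Gamma_ppq = 0.000000, Gamma_pqq = 0.000000, Gamma_qpp = -0.300256, Gamma_qpq = 0.000000, Gamma_qqq = 0.000000; k1 = (0.130100, 0.750949, 0.026671, 0.005082)
  k2: at (p, q) = (-0.961488, -0.024812), (dp/dtau, dq/dtau) = (0.132767, 0.751458); Gamma_ppp = -1.583089, Gamma_ppq = 0.000000, Gamma_pqq = 0.000000, Gamma_qpp = -0.309103, Gamma_qpq = 0.000000, Gamma_qqq = 0.000000; k2 = (0.132767, 0.751458, 0.027905, 0.005449)
  k3: at (p, q) = (-0.961221, -0.024761), (dp/dtau, dq/dtau) = (0.132891, 0.751494); Gamma_ppp = -1.583236, Gamma_ppq = 0.000000, Gamma_pqq = 0.000000, Gamma_qpp = -0.309288, Gamma_qpq = 0.000000, Gamma_qqq = 0.000000; k3 = (0.132891, 0.751494, 0.027960, 0.005462)
  k4: at (p, q) = (-0.947920, 0.050392), (dp/dtau, dq/dtau) = (0.135692, 0.752042); Gamma_ppp = -1.590369, Gamma_ppq = 0.000000, Gamma_pqq = 0.000000, Gamma_qpp = -0.318622, Gamma_qpq = 0.000000, Gamma_qqq = 0.000000; k4 = (0.135692, 0.752042, 0.029282, 0.005867)
  Y <- Y + (h/6)(k1 + 2k2 + 2k3 + k4): p = -0.9479, q = 0.0504, dp/dtau = 0.1357, dq/dtau = 0.7520
step 3:
  k1: at (p, q) = (-0.947927, 0.050389), (dp/dtau, dq/dtau) = (0.135690, 0.752042); Gamma_ppp = -1.590365, Gamma_ppq = 0.000000, Gamma_pqq = 0.000000, Gamma_qpp = -0.318616, Gamma_qpq = 0.000000, Gamma_qqq = 0.000000; k1 = (0.135690, 0.752042, 0.029281, 0.005866)
  k2: at (p, q) = (-0.934358, 0.125593), (dp/dtau, dq/dtau) = (0.138618, 0.752628); Gamma_ppp = -1.597179, Gamma_ppq = 0.000000, Gamma_pqq = 0.000000, Gamma_qpp = -0.328437, Gamma_qpq = 0.000000, Gamma_qqq = 0.000000; k2 = (0.138618, 0.752628, 0.030690, 0.006311)
  k3: at (p, q) = (-0.934066, 0.125652), (dp/dtau, dq/dtau) = (0.138758, 0.752673); Gamma_ppp = -1.597321, Gamma_ppq = 0.000000, Gamma_pqq = 0.000000, Gamma_qpp = -0.328652, Gamma_qpq = 0.000000, Gamma_qqq = 0.000000; k3 = (0.138758, 0.752673, 0.030755, 0.006328)
  k4: at (p, q) = (-0.920176, 0.200924), (dp/dtau, dq/dtau) = (0.141840, 0.753307); Gamma_ppp = -1.603752, Gamma_ppq = 0.000000, Gamma_pqq = 0.000000, Gamma_qpp = -0.339029, Gamma_qpq = 0.000000, Gamma_qqq = 0.000000; k4 = (0.141840, 0.753307, 0.032265, 0.006821)
  Y <- Y + (h/6)(k1 + 2k2 + 2k3 + k4): p = -0.9202, q = 0.2009, dp/dtau = 0.1418, dq/dtau = 0.7533
step 4:
  k1: at (p, q) = (-0.920185, 0.200921), (dp/dtau, dq/dtau) = (0.141837, 0.753307); Gamma_ppp = -1.603748, Gamma_ppq = 0.000000, Gamma_pqq = 0.000000, Gamma_qpp = -0.339022, Gamma_qpq = 0.000000, Gamma_qqq = 0.000000; k1 = (0.141837, 0.753307, 0.032264, 0.006820)
  k2: at (p, q) = (-0.906001, 0.276252), (dp/dtau, dq/dtau) = (0.145064, 0.753989); Gamma_ppp = -1.609699, Gamma_ppq = 0.000000, Gamma_pqq = 0.000000, Gamma_qpp = -0.349952, Gamma_qpq = 0.000000, Gamma_qqq = 0.000000; k2 = (0.145064, 0.753989, 0.033874, 0.007364)
  k3: at (p, q) = (-0.905678, 0.276320), (dp/dtau, dq/dtau) = (0.145225, 0.754044); Gamma_ppp = -1.609827, Gamma_ppq = 0.000000, Gamma_pqq = 0.000000, Gamma_qpp = -0.350205, Gamma_qpq = 0.000000, Gamma_qqq = 0.000000; k3 = (0.145225, 0.754044, 0.033952, 0.007386)
  k4: at (p, q) = (-0.891140, 0.351730), (dp/dtau, dq/dtau) = (0.148628, 0.754784); Gamma_ppp = -1.615198, Gamma_ppq = 0.000000, Gamma_pqq = 0.000000, Gamma_qpp = -0.361769, Gamma_qpq = 0.000000, Gamma_qqq = 0.000000; k4 = (0.148628, 0.754784, 0.035680, 0.007992)
  Y <- Y + (h/6)(k1 + 2k2 + 2k3 + k4): p = -0.8911, q = 0.3517, dp/dtau = 0.1486, dq/dtau = 0.7548

Answer: p = -0.8911, q = 0.3517, dp/dtau = 0.1486, dq/dtau = 0.7548


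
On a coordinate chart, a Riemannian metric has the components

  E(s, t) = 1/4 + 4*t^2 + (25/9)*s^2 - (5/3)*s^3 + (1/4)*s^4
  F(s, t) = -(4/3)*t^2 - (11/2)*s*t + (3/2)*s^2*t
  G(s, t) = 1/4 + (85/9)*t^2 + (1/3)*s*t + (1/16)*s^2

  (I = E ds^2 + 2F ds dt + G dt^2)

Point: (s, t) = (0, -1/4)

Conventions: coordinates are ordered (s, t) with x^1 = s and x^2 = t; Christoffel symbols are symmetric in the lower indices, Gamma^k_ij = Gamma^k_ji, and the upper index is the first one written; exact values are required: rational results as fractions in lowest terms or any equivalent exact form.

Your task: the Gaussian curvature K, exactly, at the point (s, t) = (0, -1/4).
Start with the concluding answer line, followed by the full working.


Answer: K = -36450/14161

E = 1/2, F = -1/12, G = 121/144, EG - F^2 = 119/288 at the point
E_s = 0, E_t = -2, F_s = 11/8, F_t = 2/3, G_s = -1/12, G_t = -85/18
E_tt = 8, F_st = -11/2, G_ss = 1/8
Compute both Brioschi determinants and normalise by (EG - F^2)^2.
M1 = [[-E_tt/2 + F_st - G_ss/2, E_s/2, F_s - E_t/2], [F_t - G_s/2, E, F], [G_t/2, F, G]] = [[-153/16, 0, 19/8], [17/24, 1/2, -1/12], [-85/36, -1/12, 121/144]]; det M1 = -5933/4608
M2 = [[0, E_t/2, G_s/2], [E_t/2, E, F], [G_s/2, F, G]] = [[0, -1, -1/24], [-1, 1/2, -1/12], [-1/24, -1/12, 121/144]]; det M2 = -977/1152
det M1 - det M2 = -225/512; K = -225/512 / (119/288)^2 = -36450/14161


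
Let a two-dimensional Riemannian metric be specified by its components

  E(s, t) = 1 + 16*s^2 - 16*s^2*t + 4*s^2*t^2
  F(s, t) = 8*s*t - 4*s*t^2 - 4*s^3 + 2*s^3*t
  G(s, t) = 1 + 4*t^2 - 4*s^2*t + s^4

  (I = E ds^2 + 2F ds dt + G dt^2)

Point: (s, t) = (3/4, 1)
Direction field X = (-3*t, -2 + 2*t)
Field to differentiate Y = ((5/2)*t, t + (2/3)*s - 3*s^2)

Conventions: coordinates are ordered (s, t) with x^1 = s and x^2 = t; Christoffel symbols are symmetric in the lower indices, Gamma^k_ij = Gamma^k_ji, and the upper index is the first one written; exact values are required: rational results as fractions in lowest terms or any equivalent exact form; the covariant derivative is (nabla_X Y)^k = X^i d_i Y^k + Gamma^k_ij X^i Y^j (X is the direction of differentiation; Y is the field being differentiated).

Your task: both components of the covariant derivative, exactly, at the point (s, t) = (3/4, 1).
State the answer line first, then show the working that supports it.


Answer: (nabla_X Y)^s = -6084/1361, (nabla_X Y)^t = 9821/1361

E = 13/4, F = 69/32, G = 785/256 at the point
E_s = 6, E_t = -9/2, F_s = 5/8, F_t = 27/32, G_s = -69/16, G_t = 23/4
EG - F^2 = 1361/256;  g^inv = (256/1361) * [[785/256, -69/32], [-69/32, 13/4]]
first-kind symbols [ij,l] = (1/2)(d_i g_jl + d_j g_il - d_l g_ij): [ss,s] = E_s/2 = 3, [ss,t] = F_s - E_t/2 = 23/8, [st,s] = E_t/2 = -9/4, [st,t] = G_s/2 = -69/32, [tt,s] = F_t - G_s/2 = 3, [tt,t] = G_t/2 = 23/8
Gamma^s_ij = (G*[ij,s] - F*[ij,t])/(EG - F^2), Gamma^t_ij = (E*[ij,t] - F*[ij,s])/(EG - F^2)
Gamma_sss = 768/1361, Gamma_sst = -576/1361, Gamma_stt = 768/1361, Gamma_tss = 736/1361, Gamma_tst = -552/1361, Gamma_ttt = 736/1361
X = (-3, 0), Y = (5/2, -3/16) at the point


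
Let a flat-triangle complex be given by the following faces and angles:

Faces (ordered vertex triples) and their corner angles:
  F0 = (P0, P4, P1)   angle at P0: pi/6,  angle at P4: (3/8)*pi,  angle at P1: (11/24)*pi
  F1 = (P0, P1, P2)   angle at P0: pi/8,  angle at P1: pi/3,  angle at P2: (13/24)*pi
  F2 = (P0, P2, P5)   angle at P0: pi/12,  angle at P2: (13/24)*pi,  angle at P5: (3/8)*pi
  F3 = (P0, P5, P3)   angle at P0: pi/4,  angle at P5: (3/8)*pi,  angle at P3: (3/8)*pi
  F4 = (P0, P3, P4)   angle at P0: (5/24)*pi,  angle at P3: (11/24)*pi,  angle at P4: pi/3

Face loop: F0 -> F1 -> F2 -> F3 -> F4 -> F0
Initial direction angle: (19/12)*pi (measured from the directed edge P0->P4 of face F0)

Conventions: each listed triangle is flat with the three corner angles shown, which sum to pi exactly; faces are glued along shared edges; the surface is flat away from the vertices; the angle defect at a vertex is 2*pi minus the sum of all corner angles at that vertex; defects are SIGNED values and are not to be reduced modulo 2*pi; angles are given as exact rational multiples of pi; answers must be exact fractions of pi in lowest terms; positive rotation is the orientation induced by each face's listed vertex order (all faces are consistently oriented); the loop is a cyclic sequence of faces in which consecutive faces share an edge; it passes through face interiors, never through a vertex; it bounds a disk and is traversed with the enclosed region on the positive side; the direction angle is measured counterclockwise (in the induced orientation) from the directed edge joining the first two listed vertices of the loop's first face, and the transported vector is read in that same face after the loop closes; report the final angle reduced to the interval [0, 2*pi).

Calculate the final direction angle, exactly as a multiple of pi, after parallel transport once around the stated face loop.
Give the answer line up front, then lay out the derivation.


Answer: final direction angle = (3/4)*pi

enclosed vertex P0: corner angles sum to (5/6)*pi, defect = 2*pi - (5/6)*pi = (7/6)*pi
holonomy = initial angle + sum of enclosed defects (mod 2*pi), positive in the induced orientation
final angle = (19/12)*pi + (7/6)*pi = (3/4)*pi (mod 2*pi)


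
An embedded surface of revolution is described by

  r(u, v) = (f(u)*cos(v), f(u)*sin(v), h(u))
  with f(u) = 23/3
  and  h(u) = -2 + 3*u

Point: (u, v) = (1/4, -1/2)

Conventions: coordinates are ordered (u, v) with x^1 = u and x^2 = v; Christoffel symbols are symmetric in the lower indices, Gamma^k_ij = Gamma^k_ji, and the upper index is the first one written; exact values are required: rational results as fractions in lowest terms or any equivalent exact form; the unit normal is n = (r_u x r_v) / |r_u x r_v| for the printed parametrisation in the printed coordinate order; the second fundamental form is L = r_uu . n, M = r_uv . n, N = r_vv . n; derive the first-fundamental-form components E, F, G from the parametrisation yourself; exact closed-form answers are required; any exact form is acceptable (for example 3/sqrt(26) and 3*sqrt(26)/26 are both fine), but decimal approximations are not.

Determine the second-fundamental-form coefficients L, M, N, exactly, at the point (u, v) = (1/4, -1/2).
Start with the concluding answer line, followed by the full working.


Answer: L = 0, M = 0, N = 23/3

f = 23/3, f' = 0, f'' = 0, h' = 3, h'' = 0
E = 9, F = 0, G = 529/9; answer radicand W^2 = 9
unnormalised second-form numerators: l = 0, m = 0, n = 23; L = l/sqrt(9), and similarly M = m/sqrt(W^2), N = n/sqrt(W^2)


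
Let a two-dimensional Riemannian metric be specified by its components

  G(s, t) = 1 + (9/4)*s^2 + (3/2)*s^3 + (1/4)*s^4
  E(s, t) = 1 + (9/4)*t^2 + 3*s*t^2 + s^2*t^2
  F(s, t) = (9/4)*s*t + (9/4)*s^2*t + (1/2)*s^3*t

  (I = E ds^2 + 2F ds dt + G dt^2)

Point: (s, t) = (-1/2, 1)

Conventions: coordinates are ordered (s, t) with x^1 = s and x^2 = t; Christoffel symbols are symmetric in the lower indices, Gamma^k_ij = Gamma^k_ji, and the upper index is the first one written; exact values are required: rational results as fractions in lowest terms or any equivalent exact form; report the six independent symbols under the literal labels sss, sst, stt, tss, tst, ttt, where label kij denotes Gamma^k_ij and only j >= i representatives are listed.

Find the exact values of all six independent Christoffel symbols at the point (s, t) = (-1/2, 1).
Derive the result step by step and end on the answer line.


E = 2, F = -5/8, G = 89/64 at the point
E_s = 2, E_t = 2, F_s = 3/8, F_t = -5/8, G_s = -5/4, G_t = 0
EG - F^2 = 153/64;  g^inv = (64/153) * [[89/64, 5/8], [5/8, 2]]
first-kind symbols [ij,l] = (1/2)(d_i g_jl + d_j g_il - d_l g_ij): [ss,s] = E_s/2 = 1, [ss,t] = F_s - E_t/2 = -5/8, [st,s] = E_t/2 = 1, [st,t] = G_s/2 = -5/8, [tt,s] = F_t - G_s/2 = 0, [tt,t] = G_t/2 = 0
Gamma^s_ij = (G*[ij,s] - F*[ij,t])/(EG - F^2), Gamma^t_ij = (E*[ij,t] - F*[ij,s])/(EG - F^2)

Answer: Gamma_sss = 64/153, Gamma_sst = 64/153, Gamma_stt = 0, Gamma_tss = -40/153, Gamma_tst = -40/153, Gamma_ttt = 0


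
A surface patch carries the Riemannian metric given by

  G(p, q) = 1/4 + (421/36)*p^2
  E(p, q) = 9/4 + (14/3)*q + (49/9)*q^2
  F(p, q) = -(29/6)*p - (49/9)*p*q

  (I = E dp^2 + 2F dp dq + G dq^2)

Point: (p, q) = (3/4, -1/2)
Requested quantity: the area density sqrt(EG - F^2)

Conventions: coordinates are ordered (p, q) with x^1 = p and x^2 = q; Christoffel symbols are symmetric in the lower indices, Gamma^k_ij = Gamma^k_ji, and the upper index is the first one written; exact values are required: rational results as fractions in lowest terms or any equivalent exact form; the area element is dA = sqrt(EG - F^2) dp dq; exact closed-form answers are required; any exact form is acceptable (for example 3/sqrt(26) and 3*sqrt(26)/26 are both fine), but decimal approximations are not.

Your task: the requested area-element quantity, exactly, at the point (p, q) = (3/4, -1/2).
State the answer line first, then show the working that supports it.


Answer: sqrt(EG - F^2) = sqrt(14326)/48

E = 23/18, F = -19/12, G = 437/64; EG - F^2 = 7163/1152


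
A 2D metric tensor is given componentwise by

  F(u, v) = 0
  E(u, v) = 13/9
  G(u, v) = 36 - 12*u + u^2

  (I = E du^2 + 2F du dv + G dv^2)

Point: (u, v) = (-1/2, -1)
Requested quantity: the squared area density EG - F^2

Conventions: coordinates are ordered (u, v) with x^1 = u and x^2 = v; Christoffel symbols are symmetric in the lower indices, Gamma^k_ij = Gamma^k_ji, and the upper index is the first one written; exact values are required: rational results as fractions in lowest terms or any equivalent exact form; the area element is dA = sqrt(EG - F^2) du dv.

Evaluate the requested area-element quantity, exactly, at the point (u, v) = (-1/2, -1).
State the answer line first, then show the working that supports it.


Answer: EG - F^2 = 2197/36

E = 13/9, F = 0, G = 169/4; EG - F^2 = 2197/36


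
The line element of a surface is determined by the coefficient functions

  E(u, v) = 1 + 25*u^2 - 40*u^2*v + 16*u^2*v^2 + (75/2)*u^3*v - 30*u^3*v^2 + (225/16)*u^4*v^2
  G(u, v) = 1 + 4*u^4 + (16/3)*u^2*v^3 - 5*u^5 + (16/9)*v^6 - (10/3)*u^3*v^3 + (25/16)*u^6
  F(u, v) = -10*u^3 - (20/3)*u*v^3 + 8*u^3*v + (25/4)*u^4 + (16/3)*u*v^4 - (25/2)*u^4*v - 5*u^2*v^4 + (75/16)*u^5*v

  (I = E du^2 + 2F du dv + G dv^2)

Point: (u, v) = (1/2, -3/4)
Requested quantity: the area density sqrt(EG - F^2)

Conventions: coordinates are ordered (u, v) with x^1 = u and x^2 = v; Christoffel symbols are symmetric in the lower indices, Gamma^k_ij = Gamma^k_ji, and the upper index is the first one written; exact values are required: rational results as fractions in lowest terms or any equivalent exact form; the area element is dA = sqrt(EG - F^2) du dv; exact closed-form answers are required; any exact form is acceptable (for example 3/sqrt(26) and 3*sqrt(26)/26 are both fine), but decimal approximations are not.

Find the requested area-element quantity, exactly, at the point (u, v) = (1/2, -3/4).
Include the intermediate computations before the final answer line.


E = 48617/4096, F = 1477/2048, G = 1073/1024; EG - F^2 = 48813/4096

Answer: sqrt(EG - F^2) = sqrt(48813)/64


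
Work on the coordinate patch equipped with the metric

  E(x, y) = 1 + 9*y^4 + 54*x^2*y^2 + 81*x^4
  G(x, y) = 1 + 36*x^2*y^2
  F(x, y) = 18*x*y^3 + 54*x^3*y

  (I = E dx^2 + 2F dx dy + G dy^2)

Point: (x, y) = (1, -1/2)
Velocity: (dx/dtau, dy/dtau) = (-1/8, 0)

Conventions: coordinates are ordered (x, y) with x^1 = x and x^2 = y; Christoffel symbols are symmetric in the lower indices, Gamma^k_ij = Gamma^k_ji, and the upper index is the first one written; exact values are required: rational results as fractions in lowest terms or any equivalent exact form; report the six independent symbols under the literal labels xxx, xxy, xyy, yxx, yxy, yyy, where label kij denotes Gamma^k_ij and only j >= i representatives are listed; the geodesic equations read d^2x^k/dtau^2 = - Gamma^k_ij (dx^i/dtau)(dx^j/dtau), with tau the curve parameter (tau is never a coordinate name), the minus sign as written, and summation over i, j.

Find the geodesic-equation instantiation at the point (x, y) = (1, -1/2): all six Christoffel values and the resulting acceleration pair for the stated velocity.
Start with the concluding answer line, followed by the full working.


Answer: Gamma_xxx = 2808/1681, Gamma_xxy = -468/1681, Gamma_xyy = 936/1681, Gamma_yxx = -864/1681, Gamma_yxy = 144/1681, Gamma_yyy = -288/1681; accelerations (d^2x/dtau^2, d^2y/dtau^2) = (-351/13448, 27/3362)

E = 1537/16, F = -117/4, G = 10 at the point
E_x = 351, E_y = -117/2, F_x = -333/4, F_y = 135/2, G_x = 18, G_y = -36
EG - F^2 = 1681/16;  g^inv = (16/1681) * [[10, 117/4], [117/4, 1537/16]]
first-kind symbols [ij,l] = (1/2)(d_i g_jl + d_j g_il - d_l g_ij): [xx,x] = E_x/2 = 351/2, [xx,y] = F_x - E_y/2 = -54, [xy,x] = E_y/2 = -117/4, [xy,y] = G_x/2 = 9, [yy,x] = F_y - G_x/2 = 117/2, [yy,y] = G_y/2 = -18
Gamma^x_ij = (G*[ij,x] - F*[ij,y])/(EG - F^2), Gamma^y_ij = (E*[ij,y] - F*[ij,x])/(EG - F^2)
Gamma_xxx = 2808/1681, Gamma_xxy = -468/1681, Gamma_xyy = 936/1681, Gamma_yxx = -864/1681, Gamma_yxy = 144/1681, Gamma_yyy = -288/1681
d^2x/dtau^2 = -(Gamma_xxx*(-1/8)^2 + 2*Gamma_xxy*(-1/8)*(0) + Gamma_xyy*(0)^2) = -351/13448
d^2y/dtau^2 = -(Gamma_yxx*(-1/8)^2 + 2*Gamma_yxy*(-1/8)*(0) + Gamma_yyy*(0)^2) = 27/3362


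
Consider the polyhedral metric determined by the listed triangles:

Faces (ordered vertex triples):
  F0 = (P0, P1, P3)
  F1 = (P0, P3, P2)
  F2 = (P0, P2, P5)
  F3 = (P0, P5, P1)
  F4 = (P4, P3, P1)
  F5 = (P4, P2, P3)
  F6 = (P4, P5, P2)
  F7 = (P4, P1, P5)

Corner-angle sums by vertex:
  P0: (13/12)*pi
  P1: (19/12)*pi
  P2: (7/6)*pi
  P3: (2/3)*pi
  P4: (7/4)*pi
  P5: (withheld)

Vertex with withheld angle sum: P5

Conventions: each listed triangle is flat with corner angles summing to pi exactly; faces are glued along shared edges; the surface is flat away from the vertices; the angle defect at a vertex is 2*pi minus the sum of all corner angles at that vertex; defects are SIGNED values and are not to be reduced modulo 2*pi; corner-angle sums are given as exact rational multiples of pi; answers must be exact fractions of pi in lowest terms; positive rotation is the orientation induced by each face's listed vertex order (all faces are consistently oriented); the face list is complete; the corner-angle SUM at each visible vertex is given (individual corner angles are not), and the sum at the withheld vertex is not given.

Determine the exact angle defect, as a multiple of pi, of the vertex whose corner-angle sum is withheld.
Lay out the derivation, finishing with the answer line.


V = 6, E = 12, F = 8; chi = V - E + F = 2
Gauss-Bonnet: total defect = 2*pi*chi = 4*pi; visible defects sum to (15/4)*pi

Answer: defect(P5) = pi/4


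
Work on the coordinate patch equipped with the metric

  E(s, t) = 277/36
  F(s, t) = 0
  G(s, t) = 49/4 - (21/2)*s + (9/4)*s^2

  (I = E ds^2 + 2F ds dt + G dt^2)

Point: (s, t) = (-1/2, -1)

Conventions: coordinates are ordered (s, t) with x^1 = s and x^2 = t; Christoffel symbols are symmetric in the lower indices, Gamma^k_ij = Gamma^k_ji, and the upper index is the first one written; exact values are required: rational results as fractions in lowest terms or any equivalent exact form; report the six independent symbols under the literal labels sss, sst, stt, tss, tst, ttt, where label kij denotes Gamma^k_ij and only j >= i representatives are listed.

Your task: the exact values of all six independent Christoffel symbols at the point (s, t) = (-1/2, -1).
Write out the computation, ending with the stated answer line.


E = 277/36, F = 0, G = 289/16 at the point
E_s = 0, E_t = 0, F_s = 0, F_t = 0, G_s = -51/4, G_t = 0
EG - F^2 = 80053/576;  g^inv = (576/80053) * [[289/16, 0], [0, 277/36]]
first-kind symbols [ij,l] = (1/2)(d_i g_jl + d_j g_il - d_l g_ij): [ss,s] = E_s/2 = 0, [ss,t] = F_s - E_t/2 = 0, [st,s] = E_t/2 = 0, [st,t] = G_s/2 = -51/8, [tt,s] = F_t - G_s/2 = 51/8, [tt,t] = G_t/2 = 0
Gamma^s_ij = (G*[ij,s] - F*[ij,t])/(EG - F^2), Gamma^t_ij = (E*[ij,t] - F*[ij,s])/(EG - F^2)

Answer: Gamma_sss = 0, Gamma_sst = 0, Gamma_stt = 459/554, Gamma_tss = 0, Gamma_tst = -6/17, Gamma_ttt = 0


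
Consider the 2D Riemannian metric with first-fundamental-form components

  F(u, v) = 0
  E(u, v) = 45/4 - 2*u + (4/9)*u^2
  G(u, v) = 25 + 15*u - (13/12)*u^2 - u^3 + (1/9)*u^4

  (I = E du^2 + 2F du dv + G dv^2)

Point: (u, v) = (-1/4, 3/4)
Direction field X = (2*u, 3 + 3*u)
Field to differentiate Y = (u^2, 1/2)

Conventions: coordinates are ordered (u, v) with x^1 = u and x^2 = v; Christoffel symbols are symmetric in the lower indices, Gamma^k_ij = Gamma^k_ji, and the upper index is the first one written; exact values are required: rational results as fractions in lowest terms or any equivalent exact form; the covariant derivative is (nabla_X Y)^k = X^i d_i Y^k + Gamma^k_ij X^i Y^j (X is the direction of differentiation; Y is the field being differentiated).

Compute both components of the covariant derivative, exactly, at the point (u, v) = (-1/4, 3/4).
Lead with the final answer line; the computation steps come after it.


Answer: (nabla_X Y)^u = -6513/13568, (nabla_X Y)^v = -35/884

E = 106/9, F = 0, G = 48841/2304 at the point
E_u = -20/9, E_v = 0, F_u = 0, F_v = 0, G_u = 1105/72, G_v = 0
EG - F^2 = 2588573/10368;  g^inv = (10368/2588573) * [[48841/2304, 0], [0, 106/9]]
first-kind symbols [ij,l] = (1/2)(d_i g_jl + d_j g_il - d_l g_ij): [uu,u] = E_u/2 = -10/9, [uu,v] = F_u - E_v/2 = 0, [uv,u] = E_v/2 = 0, [uv,v] = G_u/2 = 1105/144, [vv,u] = F_v - G_u/2 = -1105/144, [vv,v] = G_v/2 = 0
Gamma^u_ij = (G*[ij,u] - F*[ij,v])/(EG - F^2), Gamma^v_ij = (E*[ij,v] - F*[ij,u])/(EG - F^2)
Gamma_uuu = -5/53, Gamma_uuv = 0, Gamma_uvv = -1105/1696, Gamma_vuu = 0, Gamma_vuv = 80/221, Gamma_vvv = 0
X = (-1/2, 9/4), Y = (1/16, 1/2) at the point


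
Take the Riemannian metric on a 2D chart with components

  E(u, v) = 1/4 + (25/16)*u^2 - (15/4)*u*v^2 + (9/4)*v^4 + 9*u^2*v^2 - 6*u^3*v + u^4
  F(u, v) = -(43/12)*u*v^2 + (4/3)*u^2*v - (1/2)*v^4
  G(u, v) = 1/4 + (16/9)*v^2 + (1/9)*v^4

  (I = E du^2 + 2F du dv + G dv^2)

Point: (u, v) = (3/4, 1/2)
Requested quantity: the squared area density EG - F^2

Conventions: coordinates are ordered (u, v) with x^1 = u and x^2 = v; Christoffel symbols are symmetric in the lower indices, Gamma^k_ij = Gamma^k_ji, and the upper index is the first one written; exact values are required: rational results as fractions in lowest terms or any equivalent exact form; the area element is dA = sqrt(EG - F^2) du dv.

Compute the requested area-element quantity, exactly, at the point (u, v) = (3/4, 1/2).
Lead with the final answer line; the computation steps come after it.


Answer: EG - F^2 = 18857/36864

E = 113/128, F = -21/64, G = 101/144; EG - F^2 = 18857/36864


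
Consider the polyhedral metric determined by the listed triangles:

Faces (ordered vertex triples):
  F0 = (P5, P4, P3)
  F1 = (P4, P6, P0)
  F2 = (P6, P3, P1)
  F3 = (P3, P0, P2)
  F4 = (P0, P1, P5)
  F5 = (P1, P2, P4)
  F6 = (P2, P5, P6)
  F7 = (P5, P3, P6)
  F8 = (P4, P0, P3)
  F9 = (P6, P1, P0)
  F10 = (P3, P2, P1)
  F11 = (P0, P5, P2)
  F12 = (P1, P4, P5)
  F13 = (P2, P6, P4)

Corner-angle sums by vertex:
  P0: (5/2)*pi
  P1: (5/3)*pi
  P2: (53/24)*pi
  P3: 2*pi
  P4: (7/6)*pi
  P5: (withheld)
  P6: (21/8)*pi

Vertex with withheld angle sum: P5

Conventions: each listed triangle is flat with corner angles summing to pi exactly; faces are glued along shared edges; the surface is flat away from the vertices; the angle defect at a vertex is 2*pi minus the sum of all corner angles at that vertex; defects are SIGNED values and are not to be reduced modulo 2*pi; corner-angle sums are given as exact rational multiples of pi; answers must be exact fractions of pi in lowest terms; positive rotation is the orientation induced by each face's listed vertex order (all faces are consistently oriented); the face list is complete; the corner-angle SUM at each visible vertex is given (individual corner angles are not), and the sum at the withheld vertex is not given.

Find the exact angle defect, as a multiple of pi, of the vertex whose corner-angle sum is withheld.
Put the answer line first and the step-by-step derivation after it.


Answer: defect(P5) = pi/6

V = 7, E = 21, F = 14; chi = V - E + F = 0
Gauss-Bonnet: total defect = 2*pi*chi = 0; visible defects sum to -pi/6


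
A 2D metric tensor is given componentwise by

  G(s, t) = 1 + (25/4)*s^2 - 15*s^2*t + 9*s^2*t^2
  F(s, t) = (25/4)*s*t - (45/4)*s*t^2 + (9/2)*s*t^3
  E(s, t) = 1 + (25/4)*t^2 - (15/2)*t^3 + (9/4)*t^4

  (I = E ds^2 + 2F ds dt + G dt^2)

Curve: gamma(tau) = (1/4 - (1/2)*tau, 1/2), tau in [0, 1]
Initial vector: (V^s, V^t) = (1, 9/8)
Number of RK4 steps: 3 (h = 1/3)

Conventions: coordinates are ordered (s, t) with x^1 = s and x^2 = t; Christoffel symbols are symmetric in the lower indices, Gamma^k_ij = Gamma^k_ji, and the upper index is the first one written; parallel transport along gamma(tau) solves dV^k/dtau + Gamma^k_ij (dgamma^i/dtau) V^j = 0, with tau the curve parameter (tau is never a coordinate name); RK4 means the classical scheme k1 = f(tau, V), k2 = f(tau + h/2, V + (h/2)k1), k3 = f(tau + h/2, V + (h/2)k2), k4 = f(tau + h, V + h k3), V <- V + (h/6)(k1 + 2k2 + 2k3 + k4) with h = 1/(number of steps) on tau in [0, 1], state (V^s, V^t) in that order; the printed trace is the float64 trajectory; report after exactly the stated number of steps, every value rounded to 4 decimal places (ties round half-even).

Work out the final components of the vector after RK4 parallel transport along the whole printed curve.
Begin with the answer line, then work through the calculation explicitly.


Answer: V^s = 1.2788, V^t = 1.1250

gamma'(tau) = (-1/2, 0); f(tau, V)^k = -Gamma^k_ij(gamma(tau)) gamma'^i(tau) V^j; h = 1/3; intermediate values shown to 6 dp
curve data and Christoffel symbols at the stage parameters:
  tau = 0.000000: gamma = (0.250000, 0.500000), gamma' = (-0.500000, 0.000000); Gamma_sss = 0.000000, Gamma_sst = 0.478632, Gamma_stt = -0.358974, Gamma_tss = 0.000000, Gamma_tst = 0.136752, Gamma_ttt = -0.102564
  tau = 0.166667: gamma = (0.166667, 0.500000), gamma' = (-0.500000, 0.000000); Gamma_sss = 0.000000, Gamma_sst = 0.487899, Gamma_stt = -0.243950, Gamma_tss = 0.000000, Gamma_tst = 0.092933, Gamma_ttt = -0.046467
  tau = 0.333333: gamma = (0.083333, 0.500000), gamma' = (-0.500000, 0.000000); Gamma_sss = 0.000000, Gamma_sst = 0.493634, Gamma_stt = -0.123408, Gamma_tss = 0.000000, Gamma_tst = 0.047013, Gamma_ttt = -0.011753
  tau = 0.500000: gamma = (0.000000, 0.500000), gamma' = (-0.500000, 0.000000); Gamma_sss = 0.000000, Gamma_sst = 0.495575, Gamma_stt = 0.000000, Gamma_tss = 0.000000, Gamma_tst = 0.000000, Gamma_ttt = 0.000000
  tau = 0.666667: gamma = (-0.083333, 0.500000), gamma' = (-0.500000, 0.000000); Gamma_sss = 0.000000, Gamma_sst = 0.493634, Gamma_stt = 0.123408, Gamma_tss = 0.000000, Gamma_tst = -0.047013, Gamma_ttt = -0.011753
  tau = 0.833333: gamma = (-0.166667, 0.500000), gamma' = (-0.500000, 0.000000); Gamma_sss = 0.000000, Gamma_sst = 0.487899, Gamma_stt = 0.243950, Gamma_tss = 0.000000, Gamma_tst = -0.092933, Gamma_ttt = -0.046467
  tau = 1.000000: gamma = (-0.250000, 0.500000), gamma' = (-0.500000, 0.000000); Gamma_sss = 0.000000, Gamma_sst = 0.478632, Gamma_stt = 0.358974, Gamma_tss = 0.000000, Gamma_tst = -0.136752, Gamma_ttt = -0.102564
step 0: V^s = 1.0000, V^t = 1.1250
step 1: k1 = (0.269231, 0.076923), k2 = (0.277571, 0.052871), k3 = (0.276593, 0.052684), k4 = (0.282003, 0.026857); V <- V + (h/6)(k1 + 2k2 + 2k3 + k4): V^s = 1.0922, V^t = 1.1425
step 2: k1 = (0.281987, 0.026856), k2 = (0.284205, 0.000000), k3 = (0.283096, 0.000000), k4 = (0.281987, -0.026856); V <- V + (h/6)(k1 + 2k2 + 2k3 + k4): V^s = 1.1866, V^t = 1.1425
step 3: k1 = (0.281987, -0.026856), k2 = (0.277619, -0.052880), k3 = (0.276561, -0.052678), k4 = (0.269215, -0.076919); V <- V + (h/6)(k1 + 2k2 + 2k3 + k4): V^s = 1.2788, V^t = 1.1250


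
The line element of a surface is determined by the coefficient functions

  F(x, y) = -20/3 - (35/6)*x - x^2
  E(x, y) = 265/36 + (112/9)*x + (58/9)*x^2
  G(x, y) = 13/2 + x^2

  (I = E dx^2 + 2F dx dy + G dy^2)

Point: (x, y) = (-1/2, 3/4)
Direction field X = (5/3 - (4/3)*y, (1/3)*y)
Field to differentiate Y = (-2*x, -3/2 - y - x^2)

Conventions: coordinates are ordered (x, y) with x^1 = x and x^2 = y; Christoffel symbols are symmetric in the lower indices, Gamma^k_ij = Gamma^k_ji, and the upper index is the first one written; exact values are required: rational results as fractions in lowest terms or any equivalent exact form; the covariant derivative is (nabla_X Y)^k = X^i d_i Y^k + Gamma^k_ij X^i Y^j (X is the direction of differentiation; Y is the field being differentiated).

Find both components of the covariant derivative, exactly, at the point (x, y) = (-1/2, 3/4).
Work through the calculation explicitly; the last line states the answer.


E = 11/4, F = -4, G = 27/4 at the point
E_x = 6, E_y = 0, F_x = -29/6, F_y = 0, G_x = -1, G_y = 0
EG - F^2 = 41/16;  g^inv = (16/41) * [[27/4, 4], [4, 11/4]]
first-kind symbols [ij,l] = (1/2)(d_i g_jl + d_j g_il - d_l g_ij): [xx,x] = E_x/2 = 3, [xx,y] = F_x - E_y/2 = -29/6, [xy,x] = E_y/2 = 0, [xy,y] = G_x/2 = -1/2, [yy,x] = F_y - G_x/2 = 1/2, [yy,y] = G_y/2 = 0
Gamma^x_ij = (G*[ij,x] - F*[ij,y])/(EG - F^2), Gamma^y_ij = (E*[ij,y] - F*[ij,x])/(EG - F^2)
Gamma_xxx = 44/123, Gamma_xxy = -32/41, Gamma_xyy = 54/41, Gamma_yxx = -62/123, Gamma_yxy = -22/41, Gamma_yyy = 32/41
X = (2/3, 1/4), Y = (1, -5/2) at the point

Answer: (nabla_X Y)^x = -1199/1476, (nabla_X Y)^y = 521/1476


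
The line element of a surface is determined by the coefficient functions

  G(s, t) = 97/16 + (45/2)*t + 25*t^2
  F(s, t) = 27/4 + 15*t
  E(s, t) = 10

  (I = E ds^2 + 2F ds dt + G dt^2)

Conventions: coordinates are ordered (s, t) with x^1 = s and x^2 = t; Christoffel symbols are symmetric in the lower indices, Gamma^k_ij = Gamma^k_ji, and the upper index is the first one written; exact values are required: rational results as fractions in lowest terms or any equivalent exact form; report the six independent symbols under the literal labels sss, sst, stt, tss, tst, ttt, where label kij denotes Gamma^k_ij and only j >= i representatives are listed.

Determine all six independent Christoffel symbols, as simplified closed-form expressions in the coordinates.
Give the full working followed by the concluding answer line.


E = 10; F = 27/4 + 15*t; G = 97/16 + (45/2)*t + 25*t^2
Gamma^k_ij = (1/2) g^{kl} (d_i g_jl + d_j g_il - d_l g_ij), with g^inv = (1/(EG-F^2)) [[G, -F], [-F, E]]
first partials: E_s = 0, E_t = 0, F_s = 0, F_t = 15, G_s = 0, G_t = 45/2 + 50*t
D = EG - F^2 = 241/16 + (45/2)*t + 25*t^2
expanded: Gamma^s_ss = (G E_s - 2F F_s + F E_t)/(2D), Gamma^s_st = (G E_t - F G_s)/(2D), Gamma^s_tt = (2G F_t - G G_s - F G_t)/(2D), Gamma^t_ss = (2E F_s - E E_t - F E_s)/(2D), Gamma^t_st = (E G_s - F E_t)/(2D), Gamma^t_tt = (E G_t - 2F F_t + F G_s)/(2D); substitute and cancel common factors

Answer: Gamma_sss = 0, Gamma_sst = 0, Gamma_stt = 240/(400*t^2 + 360*t + 241), Gamma_tss = 0, Gamma_tst = 0, Gamma_ttt = (400*t + 180)/(400*t^2 + 360*t + 241)


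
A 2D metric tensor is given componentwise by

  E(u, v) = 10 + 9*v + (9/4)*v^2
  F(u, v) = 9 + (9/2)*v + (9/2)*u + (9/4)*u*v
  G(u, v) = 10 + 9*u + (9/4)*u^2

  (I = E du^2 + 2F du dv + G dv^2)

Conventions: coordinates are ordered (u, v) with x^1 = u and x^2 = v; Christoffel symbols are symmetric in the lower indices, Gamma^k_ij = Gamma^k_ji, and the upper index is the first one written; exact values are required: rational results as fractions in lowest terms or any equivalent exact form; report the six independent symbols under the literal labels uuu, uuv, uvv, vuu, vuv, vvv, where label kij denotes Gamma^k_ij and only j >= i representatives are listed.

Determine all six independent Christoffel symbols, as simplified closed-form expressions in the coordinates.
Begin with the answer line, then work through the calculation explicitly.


Answer: Gamma_uuu = 0, Gamma_uuv = (9*v + 18)/(9*u^2 + 36*u + 9*v^2 + 36*v + 76), Gamma_uvv = 0, Gamma_vuu = 0, Gamma_vuv = (9*u + 18)/(9*u^2 + 36*u + 9*v^2 + 36*v + 76), Gamma_vvv = 0

E = 10 + 9*v + (9/4)*v^2; F = 9 + (9/2)*v + (9/2)*u + (9/4)*u*v; G = 10 + 9*u + (9/4)*u^2
Gamma^k_ij = (1/2) g^{kl} (d_i g_jl + d_j g_il - d_l g_ij), with g^inv = (1/(EG-F^2)) [[G, -F], [-F, E]]
first partials: E_u = 0, E_v = 9 + (9/2)*v, F_u = 9/2 + (9/4)*v, F_v = 9/2 + (9/4)*u, G_u = 9 + (9/2)*u, G_v = 0
D = EG - F^2 = 19 + 9*v + 9*u + (9/4)*v^2 + (9/4)*u^2
expanded: Gamma^u_uu = (G E_u - 2F F_u + F E_v)/(2D), Gamma^u_uv = (G E_v - F G_u)/(2D), Gamma^u_vv = (2G F_v - G G_u - F G_v)/(2D), Gamma^v_uu = (2E F_u - E E_v - F E_u)/(2D), Gamma^v_uv = (E G_u - F E_v)/(2D), Gamma^v_vv = (E G_v - 2F F_v + F G_u)/(2D); substitute and cancel common factors


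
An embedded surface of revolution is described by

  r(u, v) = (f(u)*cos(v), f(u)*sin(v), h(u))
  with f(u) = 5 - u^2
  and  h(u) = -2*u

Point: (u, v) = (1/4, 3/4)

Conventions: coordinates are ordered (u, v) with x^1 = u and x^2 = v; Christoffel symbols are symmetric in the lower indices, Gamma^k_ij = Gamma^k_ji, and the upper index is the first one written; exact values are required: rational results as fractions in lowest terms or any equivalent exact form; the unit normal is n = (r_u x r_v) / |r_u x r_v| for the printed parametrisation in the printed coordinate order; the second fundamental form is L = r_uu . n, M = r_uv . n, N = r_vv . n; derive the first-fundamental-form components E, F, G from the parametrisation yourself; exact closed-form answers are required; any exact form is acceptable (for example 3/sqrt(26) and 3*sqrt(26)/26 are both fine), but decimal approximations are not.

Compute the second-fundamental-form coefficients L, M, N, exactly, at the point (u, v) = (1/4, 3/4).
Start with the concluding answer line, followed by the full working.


Answer: L = -8*sqrt(17)/17, M = 0, N = -79*sqrt(17)/68

f = 79/16, f' = -1/2, f'' = -2, h' = -2, h'' = 0
E = 17/4, F = 0, G = 6241/256; answer radicand W^2 = 17/4
unnormalised second-form numerators: l = -4, m = 0, n = -79/8; L = l/sqrt(17/4), and similarly M = m/sqrt(W^2), N = n/sqrt(W^2)


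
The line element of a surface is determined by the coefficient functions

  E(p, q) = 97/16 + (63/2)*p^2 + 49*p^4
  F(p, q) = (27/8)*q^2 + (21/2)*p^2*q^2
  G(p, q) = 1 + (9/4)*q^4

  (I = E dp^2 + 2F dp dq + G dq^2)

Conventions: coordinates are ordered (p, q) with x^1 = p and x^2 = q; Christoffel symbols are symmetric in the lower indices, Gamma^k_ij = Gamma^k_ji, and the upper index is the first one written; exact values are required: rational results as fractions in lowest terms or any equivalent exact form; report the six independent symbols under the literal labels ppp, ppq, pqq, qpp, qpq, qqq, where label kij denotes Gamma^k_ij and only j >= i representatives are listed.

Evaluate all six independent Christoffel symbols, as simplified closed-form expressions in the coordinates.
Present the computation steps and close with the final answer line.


E = 97/16 + (63/2)*p^2 + 49*p^4; F = (27/8)*q^2 + (21/2)*p^2*q^2; G = 1 + (9/4)*q^4
Gamma^k_ij = (1/2) g^{kl} (d_i g_jl + d_j g_il - d_l g_ij), with g^inv = (1/(EG-F^2)) [[G, -F], [-F, E]]
first partials: E_p = 63*p + 196*p^3, E_q = 0, F_p = 21*p*q^2, F_q = (27/4)*q + 21*p^2*q, G_p = 0, G_q = 9*q^3
D = EG - F^2 = 97/16 + (63/2)*p^2 + (9/4)*q^4 + 49*p^4
expanded: Gamma^p_pp = (G E_p - 2F F_p + F E_q)/(2D), Gamma^p_pq = (G E_q - F G_p)/(2D), Gamma^p_qq = (2G F_q - G G_p - F G_q)/(2D), Gamma^q_pp = (2E F_p - E E_q - F E_p)/(2D), Gamma^q_pq = (E G_p - F E_q)/(2D), Gamma^q_qq = (E G_q - 2F F_q + F G_p)/(2D); substitute and cancel common factors

Answer: Gamma_ppp = (1568*p^3 + 504*p)/(784*p^4 + 504*p^2 + 36*q^4 + 97), Gamma_ppq = 0, Gamma_pqq = (336*p^2*q + 108*q)/(784*p^4 + 504*p^2 + 36*q^4 + 97), Gamma_qpp = 336*p*q^2/(784*p^4 + 504*p^2 + 36*q^4 + 97), Gamma_qpq = 0, Gamma_qqq = 72*q^3/(784*p^4 + 504*p^2 + 36*q^4 + 97)


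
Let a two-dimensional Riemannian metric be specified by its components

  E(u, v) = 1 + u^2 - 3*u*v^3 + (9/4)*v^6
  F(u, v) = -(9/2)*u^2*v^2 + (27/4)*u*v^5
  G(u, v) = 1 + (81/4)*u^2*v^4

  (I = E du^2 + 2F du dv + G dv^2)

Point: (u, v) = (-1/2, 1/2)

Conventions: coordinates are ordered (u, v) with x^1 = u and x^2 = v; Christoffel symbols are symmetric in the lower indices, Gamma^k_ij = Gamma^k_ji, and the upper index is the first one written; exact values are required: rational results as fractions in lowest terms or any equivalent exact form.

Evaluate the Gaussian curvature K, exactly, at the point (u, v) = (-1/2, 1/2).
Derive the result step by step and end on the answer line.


E = 377/256, F = -99/256, G = 337/256, EG - F^2 = 229/128 at the point
E_u = -11/8, E_v = 99/64, F_u = 171/128, F_v = -279/128, G_u = -81/64, G_v = 81/32
E_vv = 279/32, F_uv = 423/64, G_uu = 81/32
Apply the Brioschi formula K = (det M1 - det M2)/(EG - F^2)^2 over the derivative matrices of E, F, G.
M1 = [[-E_vv/2 + F_uv - G_uu/2, E_u/2, F_u - E_v/2], [F_v - G_u/2, E, F], [G_v/2, F, G]] = [[63/64, -11/16, 9/16], [-99/64, 377/256, -99/256], [81/64, -99/256, 337/256]]; det M1 = -117/8192
M2 = [[0, E_v/2, G_u/2], [E_v/2, E, F], [G_u/2, F, G]] = [[0, 99/128, -81/128], [99/128, 377/256, -99/256], [-81/128, -99/256, 337/256]]; det M2 = -8181/8192
det M1 - det M2 = 63/64; K = 63/64 / (229/128)^2 = 16128/52441

Answer: K = 16128/52441
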